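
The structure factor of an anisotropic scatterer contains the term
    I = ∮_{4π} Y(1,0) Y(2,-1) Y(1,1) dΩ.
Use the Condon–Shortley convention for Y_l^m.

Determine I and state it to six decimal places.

Rules hold: Σm=0, L=4 even, 1≤1≤3.
N = 3·5·3 = 45
Δ = 2!·0!·2!/5! = 1/30
Racah Σ t=1..1: t=1:−1/1 = -1/1
⇒ 3j(1 2 1; 0 0 0)² = 2/15, sgn +1
Racah Σ t=1..1: t=1:−1/2 = -1/2
⇒ 3j(1 2 1; 0 -1 1)² = 1/10, sgn -1
4πI² = N·(3j₀)²·(3jₘ)² = 3/5
I = -1·√(0.6/4π) = -0.21850969

-0.218510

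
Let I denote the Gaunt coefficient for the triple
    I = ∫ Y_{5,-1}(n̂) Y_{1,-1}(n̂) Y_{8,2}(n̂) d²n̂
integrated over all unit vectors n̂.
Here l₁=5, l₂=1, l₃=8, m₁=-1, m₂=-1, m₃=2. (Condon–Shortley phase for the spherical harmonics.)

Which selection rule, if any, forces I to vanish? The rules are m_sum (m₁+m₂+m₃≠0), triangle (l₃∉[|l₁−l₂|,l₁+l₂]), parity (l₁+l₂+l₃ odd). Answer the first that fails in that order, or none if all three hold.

triangle

Σmᵢ = 0  ✓
l₃∈[|l₁−l₂|,l₁+l₂]=[4,6], have l₃=8  ✗
Σlᵢ = 14 ⇒ even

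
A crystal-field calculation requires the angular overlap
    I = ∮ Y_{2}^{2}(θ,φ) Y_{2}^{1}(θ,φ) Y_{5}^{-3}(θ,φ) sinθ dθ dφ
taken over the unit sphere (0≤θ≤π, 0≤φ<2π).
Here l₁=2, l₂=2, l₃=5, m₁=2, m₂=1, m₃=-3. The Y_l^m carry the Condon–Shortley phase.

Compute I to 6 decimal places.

0.000000

triangle: need 0≤l₃≤4, have 5; I=0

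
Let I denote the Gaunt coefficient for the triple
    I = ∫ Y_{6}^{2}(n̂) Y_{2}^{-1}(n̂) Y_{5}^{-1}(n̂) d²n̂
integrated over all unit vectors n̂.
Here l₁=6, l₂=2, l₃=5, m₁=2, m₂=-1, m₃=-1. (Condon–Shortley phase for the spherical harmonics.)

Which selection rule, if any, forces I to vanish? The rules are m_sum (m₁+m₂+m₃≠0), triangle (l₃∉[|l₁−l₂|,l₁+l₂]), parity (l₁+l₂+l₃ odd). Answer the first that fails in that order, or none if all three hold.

parity

m₁+m₂+m₃ = 2 − 1 − 1 = 0  ✓
triangle: |6−2|=4 ≤ l₃=5 ≤ 6+2=8  ✓
parity: l₁+l₂+l₃ = 13 is odd  ✗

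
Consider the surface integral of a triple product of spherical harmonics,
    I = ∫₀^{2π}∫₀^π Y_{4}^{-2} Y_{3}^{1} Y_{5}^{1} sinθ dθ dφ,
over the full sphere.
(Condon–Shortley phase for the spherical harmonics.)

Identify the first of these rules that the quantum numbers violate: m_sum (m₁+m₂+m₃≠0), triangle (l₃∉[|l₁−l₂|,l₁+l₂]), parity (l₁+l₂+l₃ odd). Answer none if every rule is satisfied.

none

azimuthal sum: -2 + 1 + 1 = 0  ✓
1 ≤ 5 ≤ 7 (triangle on l)  ✓
L = 4 + 3 + 5 = 12 (even)  ✓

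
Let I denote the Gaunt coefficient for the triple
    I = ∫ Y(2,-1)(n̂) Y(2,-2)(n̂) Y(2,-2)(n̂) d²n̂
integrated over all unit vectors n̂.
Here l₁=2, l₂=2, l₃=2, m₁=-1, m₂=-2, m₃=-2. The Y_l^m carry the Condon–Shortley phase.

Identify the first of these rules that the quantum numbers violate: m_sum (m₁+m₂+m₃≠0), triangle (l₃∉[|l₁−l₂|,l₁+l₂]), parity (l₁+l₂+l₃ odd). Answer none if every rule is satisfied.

m₁+m₂+m₃ = -1 − 2 − 2 = -5  ✗
triangle: |2−2|=0 ≤ l₃=2 ≤ 2+2=4
parity: l₁+l₂+l₃ = 6 is even

m_sum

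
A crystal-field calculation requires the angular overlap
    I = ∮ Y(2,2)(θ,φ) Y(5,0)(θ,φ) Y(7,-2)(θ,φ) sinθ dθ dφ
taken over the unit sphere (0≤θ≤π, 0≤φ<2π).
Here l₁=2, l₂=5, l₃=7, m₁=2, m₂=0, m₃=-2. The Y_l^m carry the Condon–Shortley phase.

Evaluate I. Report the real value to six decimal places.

0.127204

Checks pass: Σm=0; 14 even; l₃=7∈[3,7].
(2·2+1)(2·5+1)(2·7+1) = 825
Δ: 0! 4! 10! / 15! → 1/15015
sum: t=0:+1/57600 = 1/57600
3j²(2 5 7; 0 0 0) = Δ·Π!·Σ² = 21/715  (sign -1)
sum: t=0:+1/345600 = 1/345600
3j²(2 5 7; 2 0 -2) = Δ·Π!·Σ² = 6/715  (sign -1)
combine: 4πI² = 825·21/715·6/715 = 378/1859
take √, sign +1: I = 0.12720415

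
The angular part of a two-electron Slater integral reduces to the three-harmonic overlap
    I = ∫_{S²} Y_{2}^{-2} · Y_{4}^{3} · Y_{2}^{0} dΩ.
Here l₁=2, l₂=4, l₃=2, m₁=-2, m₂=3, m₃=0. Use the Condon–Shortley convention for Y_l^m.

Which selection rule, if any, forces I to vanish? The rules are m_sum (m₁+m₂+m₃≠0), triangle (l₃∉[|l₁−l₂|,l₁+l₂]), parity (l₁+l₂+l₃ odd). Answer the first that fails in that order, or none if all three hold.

Σmᵢ = 1  ✗
l₃∈[|l₁−l₂|,l₁+l₂]=[2,6], have l₃=2
Σlᵢ = 8 ⇒ even

m_sum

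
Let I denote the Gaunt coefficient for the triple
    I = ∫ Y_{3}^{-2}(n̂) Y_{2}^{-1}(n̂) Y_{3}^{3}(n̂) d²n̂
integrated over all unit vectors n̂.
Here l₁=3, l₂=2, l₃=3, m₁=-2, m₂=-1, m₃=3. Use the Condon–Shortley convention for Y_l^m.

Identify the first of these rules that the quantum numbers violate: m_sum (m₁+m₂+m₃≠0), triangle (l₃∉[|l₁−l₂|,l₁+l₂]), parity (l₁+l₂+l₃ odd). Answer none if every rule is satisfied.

azimuthal sum: -2 − 1 + 3 = 0  ✓
1 ≤ 3 ≤ 5 (triangle on l)  ✓
L = 3 + 2 + 3 = 8 (even)  ✓

none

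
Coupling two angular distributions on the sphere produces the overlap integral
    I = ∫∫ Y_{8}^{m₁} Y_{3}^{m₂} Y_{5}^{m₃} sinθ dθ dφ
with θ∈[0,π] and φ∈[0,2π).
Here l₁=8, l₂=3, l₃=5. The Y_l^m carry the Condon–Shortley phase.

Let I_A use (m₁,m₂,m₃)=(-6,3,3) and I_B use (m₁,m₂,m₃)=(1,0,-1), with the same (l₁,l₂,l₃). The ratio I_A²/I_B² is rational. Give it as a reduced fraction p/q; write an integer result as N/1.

143/140

Shared (l₁,l₂,l₃)=(8,3,5): N and (l;000)² cancel in I_A²/I_B².
A: Δ = 6!·10!·0!/17! = 1/136136; Racah Σ t=6..6: t=6:+1/58060800 = 1/58060800; ⇒ 3j(8 3 5; -6 3 3)² = 3/136, sgn +1
B: Δ = 6!·10!·0!/17! = 1/136136; Racah Σ t=3..3: t=3:−1/622080 = -1/622080; ⇒ 3j(8 3 5; 1 0 -1)² = 105/4862, sgn -1
I_A²/I_B² = (3/136)/(105/4862) = 143/140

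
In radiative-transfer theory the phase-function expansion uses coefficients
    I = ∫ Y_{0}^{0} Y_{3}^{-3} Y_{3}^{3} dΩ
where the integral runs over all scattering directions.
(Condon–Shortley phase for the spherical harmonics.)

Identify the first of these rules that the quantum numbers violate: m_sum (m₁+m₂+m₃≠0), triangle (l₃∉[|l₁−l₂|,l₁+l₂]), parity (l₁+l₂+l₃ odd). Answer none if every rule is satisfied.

Σmᵢ = 0  ✓
l₃∈[|l₁−l₂|,l₁+l₂]=[3,3], have l₃=3  ✓
Σlᵢ = 6 ⇒ even  ✓

none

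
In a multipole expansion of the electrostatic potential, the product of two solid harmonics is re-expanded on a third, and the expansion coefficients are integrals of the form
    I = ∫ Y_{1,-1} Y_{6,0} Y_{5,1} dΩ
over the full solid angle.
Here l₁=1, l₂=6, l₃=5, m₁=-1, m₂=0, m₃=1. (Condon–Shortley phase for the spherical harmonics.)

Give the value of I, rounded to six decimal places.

0.158246

m-sum 0 ✓  L=12 even ✓  5≤5≤7 ✓
Π(2lᵢ+1) = 3×13×11 = 429
triangle coeff Δ(1,6,5) = 1/858
Σ_t [1,1]: t=1:−1/14400 = -1/14400
(3j)²=6/143 [(1 6 5; 0 0 0)], sign=+1
Σ_t [2,2]: t=2:+1/34560 = 1/34560
(3j)²=5/286 [(1 6 5; -1 0 1)], sign=+1
⇒ 4πI² = 45/143
I = (+1)√(45/143/(4π)) = 0.15824621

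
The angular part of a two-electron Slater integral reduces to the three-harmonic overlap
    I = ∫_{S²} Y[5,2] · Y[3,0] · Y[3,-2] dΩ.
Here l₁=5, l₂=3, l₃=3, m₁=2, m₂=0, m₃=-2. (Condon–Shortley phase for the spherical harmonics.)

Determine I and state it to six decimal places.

L=11 odd ⇒ parity kills the (l;000) factor ⇒ I = 0

0.000000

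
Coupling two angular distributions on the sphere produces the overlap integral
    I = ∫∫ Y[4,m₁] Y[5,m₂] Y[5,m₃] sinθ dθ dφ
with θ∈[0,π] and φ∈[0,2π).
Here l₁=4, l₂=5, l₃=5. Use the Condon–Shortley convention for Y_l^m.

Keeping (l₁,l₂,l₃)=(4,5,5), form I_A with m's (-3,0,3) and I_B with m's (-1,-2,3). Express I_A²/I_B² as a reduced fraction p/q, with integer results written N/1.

Shared (l₁,l₂,l₃)=(4,5,5): N and (l;000)² cancel in I_A²/I_B².
A: Δ = 4!·4!·6!/15! = 1/3153150; Racah Σ t=3..4: t=3:−1/6912 t=4:+1/17280 = -1/11520; ⇒ 3j(4 5 5; -3 0 3)² = 2/143, sgn -1
B: Δ = 4!·4!·6!/15! = 1/3153150; Racah Σ t=1..3: t=1:−1/6912 t=2:+1/2880 t=3:−1/17280 = 1/6912; ⇒ 3j(4 5 5; -1 -2 3)² = 5/429, sgn +1
I_A²/I_B² = (2/143)/(5/429) = 6/5

6/5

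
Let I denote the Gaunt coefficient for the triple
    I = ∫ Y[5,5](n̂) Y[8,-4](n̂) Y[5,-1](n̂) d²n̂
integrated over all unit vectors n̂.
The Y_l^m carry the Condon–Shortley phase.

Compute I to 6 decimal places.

-0.124533

m-sum 0 ✓  L=18 even ✓  3≤5≤13 ✓
Π(2lᵢ+1) = 11×17×11 = 2057
triangle coeff Δ(5,8,5) = 1/37413090
Σ_t [3,5]: t=3:−1/1036800 t=4:+1/331776 t=5:−1/1036800 = 1/921600
(3j)²=490/46189 [(5 8 5; 0 0 0)], sign=-1
Σ_t [0,0]: t=0:+1/46448640 = 1/46448640
(3j)²=75/8398 [(5 8 5; 5 -4 -1)], sign=+1
⇒ 4πI² = 202125/1037153
I = (-1)√(202125/1037153/(4π)) = -0.12453278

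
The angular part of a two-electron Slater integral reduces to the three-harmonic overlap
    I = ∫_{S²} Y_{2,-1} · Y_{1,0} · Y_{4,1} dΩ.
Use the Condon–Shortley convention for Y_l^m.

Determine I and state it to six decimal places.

triangle: need 1≤l₃≤3, have 4; I=0

0.000000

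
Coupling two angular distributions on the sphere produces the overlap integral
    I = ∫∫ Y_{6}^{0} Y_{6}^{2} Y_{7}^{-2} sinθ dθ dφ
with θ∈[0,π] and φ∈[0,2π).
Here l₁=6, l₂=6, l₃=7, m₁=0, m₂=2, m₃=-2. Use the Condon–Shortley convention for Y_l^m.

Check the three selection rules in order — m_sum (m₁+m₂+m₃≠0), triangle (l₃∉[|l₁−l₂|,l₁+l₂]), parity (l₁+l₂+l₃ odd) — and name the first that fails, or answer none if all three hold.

Σmᵢ = 0  ✓
l₃∈[|l₁−l₂|,l₁+l₂]=[0,12], have l₃=7  ✓
Σlᵢ = 19 ⇒ odd  ✗

parity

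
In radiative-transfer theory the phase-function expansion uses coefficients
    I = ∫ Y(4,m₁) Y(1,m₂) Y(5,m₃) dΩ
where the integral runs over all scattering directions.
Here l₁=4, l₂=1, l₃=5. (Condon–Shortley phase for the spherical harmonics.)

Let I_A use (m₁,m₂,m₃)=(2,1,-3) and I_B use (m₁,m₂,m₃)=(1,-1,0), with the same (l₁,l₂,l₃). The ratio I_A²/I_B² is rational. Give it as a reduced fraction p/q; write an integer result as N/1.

14/5

Shared (l₁,l₂,l₃)=(4,1,5): N and (l;000)² cancel in I_A²/I_B².
A: Δ = 0!·8!·2!/11! = 1/495; Racah Σ t=0..0: t=0:+1/2880 = 1/2880; ⇒ 3j(4 1 5; 2 1 -3)² = 28/495, sgn +1
B: Δ = 0!·8!·2!/11! = 1/495; Racah Σ t=0..0: t=0:+1/1440 = 1/1440; ⇒ 3j(4 1 5; 1 -1 0)² = 2/99, sgn -1
I_A²/I_B² = (28/495)/(2/99) = 14/5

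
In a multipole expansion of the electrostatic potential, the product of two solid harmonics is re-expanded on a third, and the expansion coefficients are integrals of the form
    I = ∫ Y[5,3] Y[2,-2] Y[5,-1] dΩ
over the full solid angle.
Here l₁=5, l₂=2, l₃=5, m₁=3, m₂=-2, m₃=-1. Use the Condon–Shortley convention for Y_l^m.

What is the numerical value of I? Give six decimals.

Rules hold: Σm=0, L=12 even, 3≤5≤7.
N = 11·5·11 = 605
Δ = 2!·8!·2!/13! = 1/38610
Racah Σ t=0..2: t=0:+1/2880 t=1:−1/576 t=2:+1/2880 = -1/960
⇒ 3j(5 2 5; 0 0 0)² = 10/429, sgn +1
Racah Σ t=0..0: t=0:+1/5760 = 1/5760
⇒ 3j(5 2 5; 3 -2 -1)² = 56/2145, sgn +1
4πI² = N·(3j₀)²·(3jₘ)² = 560/1521
I = +1·√(0.368179/4π) = 0.17116875

0.171169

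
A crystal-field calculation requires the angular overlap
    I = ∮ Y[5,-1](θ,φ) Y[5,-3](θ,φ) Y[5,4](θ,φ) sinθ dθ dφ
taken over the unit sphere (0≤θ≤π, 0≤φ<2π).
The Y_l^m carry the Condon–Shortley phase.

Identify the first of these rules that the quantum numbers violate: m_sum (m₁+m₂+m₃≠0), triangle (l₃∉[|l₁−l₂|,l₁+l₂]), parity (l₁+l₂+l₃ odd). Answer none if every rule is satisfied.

m₁+m₂+m₃ = -1 − 3 + 4 = 0  ✓
triangle: |5−5|=0 ≤ l₃=5 ≤ 5+5=10  ✓
parity: l₁+l₂+l₃ = 15 is odd  ✗

parity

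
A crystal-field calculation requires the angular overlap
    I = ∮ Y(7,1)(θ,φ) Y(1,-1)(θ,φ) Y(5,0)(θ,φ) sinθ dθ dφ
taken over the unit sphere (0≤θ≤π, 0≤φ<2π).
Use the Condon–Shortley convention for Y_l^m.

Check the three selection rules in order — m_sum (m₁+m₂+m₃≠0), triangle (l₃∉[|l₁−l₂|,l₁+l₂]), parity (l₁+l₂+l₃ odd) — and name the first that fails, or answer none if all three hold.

Σmᵢ = 0  ✓
l₃∈[|l₁−l₂|,l₁+l₂]=[6,8], have l₃=5  ✗
Σlᵢ = 13 ⇒ odd

triangle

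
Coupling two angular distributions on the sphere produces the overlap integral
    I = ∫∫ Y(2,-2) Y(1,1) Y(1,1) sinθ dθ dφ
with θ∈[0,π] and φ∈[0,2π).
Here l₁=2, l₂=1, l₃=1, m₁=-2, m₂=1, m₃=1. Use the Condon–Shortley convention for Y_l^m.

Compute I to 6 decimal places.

0.309019

m-sum 0 ✓  L=4 even ✓  1≤1≤3 ✓
Π(2lᵢ+1) = 5×3×3 = 45
triangle coeff Δ(2,1,1) = 1/30
Σ_t [1,1]: t=1:−1/1 = -1/1
(3j)²=2/15 [(2 1 1; 0 0 0)], sign=+1
Σ_t [2,2]: t=2:+1/4 = 1/4
(3j)²=1/5 [(2 1 1; -2 1 1)], sign=+1
⇒ 4πI² = 6/5
I = (+1)√(6/5/(4π)) = 0.30901936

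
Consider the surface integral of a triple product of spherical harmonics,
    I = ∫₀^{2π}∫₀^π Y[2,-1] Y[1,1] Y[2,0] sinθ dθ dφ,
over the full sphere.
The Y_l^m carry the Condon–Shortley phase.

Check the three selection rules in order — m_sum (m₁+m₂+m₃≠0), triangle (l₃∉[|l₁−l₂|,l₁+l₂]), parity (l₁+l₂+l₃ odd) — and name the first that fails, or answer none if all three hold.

azimuthal sum: -1 + 1 + 0 = 0  ✓
1 ≤ 2 ≤ 3 (triangle on l)  ✓
L = 2 + 1 + 2 = 5 (odd)  ✗

parity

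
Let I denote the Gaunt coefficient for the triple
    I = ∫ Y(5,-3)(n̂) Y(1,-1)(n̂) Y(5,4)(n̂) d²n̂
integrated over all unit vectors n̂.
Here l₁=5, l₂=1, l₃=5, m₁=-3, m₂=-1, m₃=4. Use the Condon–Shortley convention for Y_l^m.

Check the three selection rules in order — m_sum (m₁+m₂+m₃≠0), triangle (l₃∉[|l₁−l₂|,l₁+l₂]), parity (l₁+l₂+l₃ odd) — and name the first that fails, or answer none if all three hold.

m₁+m₂+m₃ = -3 − 1 + 4 = 0  ✓
triangle: |5−1|=4 ≤ l₃=5 ≤ 5+1=6  ✓
parity: l₁+l₂+l₃ = 11 is odd  ✗

parity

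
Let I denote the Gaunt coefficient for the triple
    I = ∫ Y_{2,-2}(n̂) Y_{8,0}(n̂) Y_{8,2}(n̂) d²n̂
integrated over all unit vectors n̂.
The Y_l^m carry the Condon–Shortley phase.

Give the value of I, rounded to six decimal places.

-0.192440

m-sum 0 ✓  L=18 even ✓  6≤8≤10 ✓
Π(2lᵢ+1) = 5×17×17 = 1445
triangle coeff Δ(2,8,8) = 1/348840
Σ_t [0,2]: t=0:+1/116121600 t=1:−1/25401600 t=2:+1/116121600 = -1/45158400
(3j)²=24/1615 [(2 8 8; 0 0 0)], sign=-1
Σ_t [2,2]: t=2:+1/116121600 = 1/116121600
(3j)²=7/323 [(2 8 8; -2 0 2)], sign=+1
⇒ 4πI² = 168/361
I = (-1)√(168/361/(4π)) = -0.19244034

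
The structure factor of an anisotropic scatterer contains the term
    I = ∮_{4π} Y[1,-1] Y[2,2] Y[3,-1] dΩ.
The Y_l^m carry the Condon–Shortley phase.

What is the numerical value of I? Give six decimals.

Checks pass: Σm=0; 6 even; l₃=3∈[1,3].
(2·1+1)(2·2+1)(2·3+1) = 105
Δ: 0! 2! 4! / 7! → 1/105
sum: t=0:+1/4 = 1/4
3j²(1 2 3; 0 0 0) = Δ·Π!·Σ² = 3/35  (sign -1)
sum: t=0:+1/48 = 1/48
3j²(1 2 3; -1 2 -1) = Δ·Π!·Σ² = 1/105  (sign +1)
combine: 4πI² = 105·3/35·1/105 = 3/35
take √, sign -1: I = -0.08258890

-0.082589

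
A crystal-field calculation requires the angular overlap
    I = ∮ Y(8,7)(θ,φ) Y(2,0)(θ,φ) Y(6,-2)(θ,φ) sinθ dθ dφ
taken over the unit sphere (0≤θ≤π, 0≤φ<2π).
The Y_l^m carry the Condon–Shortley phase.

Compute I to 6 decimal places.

0.000000

7 + 0 − 2 = 5 ≠ 0: azimuthal integral kills it; I = 0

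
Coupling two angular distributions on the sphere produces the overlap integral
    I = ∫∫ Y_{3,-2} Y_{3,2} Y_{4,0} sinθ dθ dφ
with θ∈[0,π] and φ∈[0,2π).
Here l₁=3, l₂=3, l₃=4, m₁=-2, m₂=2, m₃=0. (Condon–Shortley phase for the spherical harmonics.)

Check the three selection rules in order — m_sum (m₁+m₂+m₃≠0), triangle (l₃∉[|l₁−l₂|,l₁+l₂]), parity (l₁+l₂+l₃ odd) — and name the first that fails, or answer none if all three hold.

m₁+m₂+m₃ = -2 + 2 + 0 = 0  ✓
triangle: |3−3|=0 ≤ l₃=4 ≤ 3+3=6  ✓
parity: l₁+l₂+l₃ = 10 is even  ✓

none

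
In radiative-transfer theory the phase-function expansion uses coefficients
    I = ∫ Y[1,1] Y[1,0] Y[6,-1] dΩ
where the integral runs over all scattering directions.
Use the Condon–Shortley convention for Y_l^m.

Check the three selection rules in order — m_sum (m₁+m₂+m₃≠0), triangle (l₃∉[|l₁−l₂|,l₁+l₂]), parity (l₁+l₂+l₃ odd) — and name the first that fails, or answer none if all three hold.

triangle

azimuthal sum: 1 + 0 − 1 = 0  ✓
0 ≤ 6 ≤ 2 (triangle on l)  ✗
L = 1 + 1 + 6 = 8 (even)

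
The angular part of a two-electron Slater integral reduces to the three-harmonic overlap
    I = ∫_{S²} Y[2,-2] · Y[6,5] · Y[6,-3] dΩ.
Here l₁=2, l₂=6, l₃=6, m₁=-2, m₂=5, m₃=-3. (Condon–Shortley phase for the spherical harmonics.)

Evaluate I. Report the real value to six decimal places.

0.120286

m-sum 0 ✓  L=14 even ✓  4≤6≤8 ✓
Π(2lᵢ+1) = 5×13×13 = 845
triangle coeff Δ(2,6,6) = 1/90090
Σ_t [0,2]: t=0:+1/69120 t=1:−1/14400 t=2:+1/69120 = -7/172800
(3j)²=14/715 [(2 6 6; 0 0 0)], sign=-1
Σ_t [2,2]: t=2:+1/1451520 = 1/1451520
(3j)²=1/91 [(2 6 6; -2 5 -3)], sign=-1
⇒ 4πI² = 2/11
I = (+1)√(2/11/(4π)) = 0.12028562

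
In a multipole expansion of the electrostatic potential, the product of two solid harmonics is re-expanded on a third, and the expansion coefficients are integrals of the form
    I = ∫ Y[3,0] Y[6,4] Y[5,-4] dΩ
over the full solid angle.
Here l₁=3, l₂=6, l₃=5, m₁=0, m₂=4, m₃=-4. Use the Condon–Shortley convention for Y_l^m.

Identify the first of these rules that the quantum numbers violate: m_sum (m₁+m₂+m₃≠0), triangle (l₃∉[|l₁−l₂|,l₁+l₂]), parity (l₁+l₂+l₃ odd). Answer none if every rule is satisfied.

none

azimuthal sum: 0 + 4 − 4 = 0  ✓
3 ≤ 5 ≤ 9 (triangle on l)  ✓
L = 3 + 6 + 5 = 14 (even)  ✓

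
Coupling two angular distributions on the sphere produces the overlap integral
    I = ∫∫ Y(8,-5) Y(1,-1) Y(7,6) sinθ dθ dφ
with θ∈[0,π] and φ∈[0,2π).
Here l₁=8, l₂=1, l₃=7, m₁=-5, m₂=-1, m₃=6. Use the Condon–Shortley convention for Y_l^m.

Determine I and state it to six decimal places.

-0.052996

Checks pass: Σm=0; 16 even; l₃=7∈[7,9].
(2·8+1)(2·1+1)(2·7+1) = 765
Δ: 2! 14! 0! / 17! → 1/2040
sum: t=1:−1/25401600 = -1/25401600
3j²(8 1 7; 0 0 0) = Δ·Π!·Σ² = 8/255  (sign +1)
sum: t=0:+1/12454041600 = 1/12454041600
3j²(8 1 7; -5 -1 6) = Δ·Π!·Σ² = 1/680  (sign -1)
combine: 4πI² = 765·8/255·1/680 = 3/85
take √, sign -1: I = -0.05299638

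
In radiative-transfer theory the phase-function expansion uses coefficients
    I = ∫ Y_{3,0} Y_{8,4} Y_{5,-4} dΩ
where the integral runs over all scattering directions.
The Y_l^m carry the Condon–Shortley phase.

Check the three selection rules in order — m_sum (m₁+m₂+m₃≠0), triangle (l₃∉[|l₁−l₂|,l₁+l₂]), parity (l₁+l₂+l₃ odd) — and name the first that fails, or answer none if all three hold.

m₁+m₂+m₃ = 0 + 4 − 4 = 0  ✓
triangle: |3−8|=5 ≤ l₃=5 ≤ 3+8=11  ✓
parity: l₁+l₂+l₃ = 16 is even  ✓

none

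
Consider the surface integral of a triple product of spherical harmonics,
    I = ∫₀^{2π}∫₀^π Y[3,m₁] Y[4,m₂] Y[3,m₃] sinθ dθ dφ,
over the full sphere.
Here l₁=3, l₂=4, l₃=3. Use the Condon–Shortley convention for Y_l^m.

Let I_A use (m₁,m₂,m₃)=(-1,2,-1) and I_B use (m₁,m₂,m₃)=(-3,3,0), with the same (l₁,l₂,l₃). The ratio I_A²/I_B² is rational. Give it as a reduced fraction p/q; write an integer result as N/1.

Same 3,4,3: normalisation and zero-m 3j drop out of the ratio.
A: Δ: 4! 2! 4! / 11! → 1/34650; sum: t=2:+1/192 t=3:−1/36 t=4:+1/192 = -5/288; 3j²(3 4 3; -1 2 -1) = Δ·Π!·Σ² = 20/693  (sign -1)
B: Δ: 4! 2! 4! / 11! → 1/34650; sum: t=4:+1/288 = 1/288; 3j²(3 4 3; -3 3 0) = Δ·Π!·Σ² = 1/22  (sign -1)
I_A²/I_B² = (20/693)/(1/22) = 40/63

40/63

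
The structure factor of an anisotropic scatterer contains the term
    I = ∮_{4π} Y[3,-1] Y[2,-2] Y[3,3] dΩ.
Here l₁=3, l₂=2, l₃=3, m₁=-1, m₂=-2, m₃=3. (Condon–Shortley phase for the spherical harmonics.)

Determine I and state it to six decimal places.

0.132981

Checks pass: Σm=0; 8 even; l₃=3∈[1,5].
(2·3+1)(2·2+1)(2·3+1) = 245
Δ: 2! 4! 2! / 9! → 1/3780
sum: t=0:+1/24 t=1:−1/4 t=2:+1/24 = -1/6
3j²(3 2 3; 0 0 0) = Δ·Π!·Σ² = 4/105  (sign +1)
sum: t=0:+1/96 = 1/96
3j²(3 2 3; -1 -2 3) = Δ·Π!·Σ² = 1/42  (sign +1)
combine: 4πI² = 245·4/105·1/42 = 2/9
take √, sign +1: I = 0.13298076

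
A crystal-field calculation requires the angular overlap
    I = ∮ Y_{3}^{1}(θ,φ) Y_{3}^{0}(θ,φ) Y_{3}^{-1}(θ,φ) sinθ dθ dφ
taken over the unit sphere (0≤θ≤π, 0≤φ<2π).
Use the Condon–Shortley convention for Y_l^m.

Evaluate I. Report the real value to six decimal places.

0.000000

L=9 odd ⇒ parity kills the (l;000) factor ⇒ I = 0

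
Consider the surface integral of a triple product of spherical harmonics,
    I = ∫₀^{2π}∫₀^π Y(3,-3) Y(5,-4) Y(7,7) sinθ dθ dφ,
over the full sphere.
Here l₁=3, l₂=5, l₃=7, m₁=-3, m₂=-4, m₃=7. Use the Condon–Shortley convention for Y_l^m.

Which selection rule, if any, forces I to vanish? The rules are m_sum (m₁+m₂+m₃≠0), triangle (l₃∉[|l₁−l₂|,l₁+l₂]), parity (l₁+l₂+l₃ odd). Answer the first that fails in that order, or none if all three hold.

parity

azimuthal sum: -3 − 4 + 7 = 0  ✓
2 ≤ 7 ≤ 8 (triangle on l)  ✓
L = 3 + 5 + 7 = 15 (odd)  ✗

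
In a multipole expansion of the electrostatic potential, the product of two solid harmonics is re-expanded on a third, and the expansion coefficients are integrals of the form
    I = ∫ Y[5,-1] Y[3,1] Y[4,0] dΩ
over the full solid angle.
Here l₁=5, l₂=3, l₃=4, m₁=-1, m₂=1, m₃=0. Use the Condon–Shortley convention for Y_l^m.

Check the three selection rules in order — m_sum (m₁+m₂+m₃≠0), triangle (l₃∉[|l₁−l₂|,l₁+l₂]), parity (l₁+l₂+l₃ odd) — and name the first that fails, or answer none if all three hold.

Σmᵢ = 0  ✓
l₃∈[|l₁−l₂|,l₁+l₂]=[2,8], have l₃=4  ✓
Σlᵢ = 12 ⇒ even  ✓

none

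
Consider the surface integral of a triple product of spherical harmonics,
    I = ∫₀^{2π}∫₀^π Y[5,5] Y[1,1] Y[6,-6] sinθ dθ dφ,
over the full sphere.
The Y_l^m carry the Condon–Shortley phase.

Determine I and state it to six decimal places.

0.331940

Rules hold: Σm=0, L=12 even, 4≤6≤6.
N = 11·3·13 = 429
Δ = 0!·10!·2!/13! = 1/858
Racah Σ t=0..0: t=0:+1/14400 = 1/14400
⇒ 3j(5 1 6; 0 0 0)² = 6/143, sgn +1
Racah Σ t=0..0: t=0:+1/7257600 = 1/7257600
⇒ 3j(5 1 6; 5 1 -6)² = 1/13, sgn +1
4πI² = N·(3j₀)²·(3jₘ)² = 18/13
I = +1·√(1.38462/4π) = 0.33194004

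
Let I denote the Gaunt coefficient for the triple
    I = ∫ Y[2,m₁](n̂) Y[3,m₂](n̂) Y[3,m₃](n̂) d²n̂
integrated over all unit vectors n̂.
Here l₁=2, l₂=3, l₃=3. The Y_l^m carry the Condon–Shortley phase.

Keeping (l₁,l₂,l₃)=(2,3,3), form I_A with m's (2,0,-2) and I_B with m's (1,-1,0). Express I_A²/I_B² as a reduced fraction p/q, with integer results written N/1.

l's match ⇒ only the (l;m) 3-j factors differ between A and B.
A: triangle coeff Δ(2,3,3) = 1/3780; Σ_t [0,0]: t=0:+1/24 = 1/24; (3j)²=1/21 [(2 3 3; 2 0 -2)], sign=-1
B: triangle coeff Δ(2,3,3) = 1/3780; Σ_t [0,1]: t=0:+1/8 t=1:−1/12 = 1/24; (3j)²=1/210 [(2 3 3; 1 -1 0)], sign=-1
I_A²/I_B² = (1/21)/(1/210) = 10/1

10/1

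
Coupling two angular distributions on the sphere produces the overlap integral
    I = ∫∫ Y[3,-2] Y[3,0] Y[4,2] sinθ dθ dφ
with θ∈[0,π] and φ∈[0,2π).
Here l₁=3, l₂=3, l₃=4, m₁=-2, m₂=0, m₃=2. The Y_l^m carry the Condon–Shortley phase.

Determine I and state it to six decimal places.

-0.044418

Checks pass: Σm=0; 10 even; l₃=4∈[0,6].
(2·3+1)(2·3+1)(2·4+1) = 441
Δ: 2! 4! 4! / 11! → 1/34650
sum: t=0:+1/72 t=1:−1/16 t=2:+1/72 = -5/144
3j²(3 3 4; 0 0 0) = Δ·Π!·Σ² = 2/77  (sign -1)
sum: t=1:−1/96 t=2:+1/72 = 1/288
3j²(3 3 4; -2 0 2) = Δ·Π!·Σ² = 1/462  (sign +1)
combine: 4πI² = 441·2/77·1/462 = 3/121
take √, sign -1: I = -0.04441841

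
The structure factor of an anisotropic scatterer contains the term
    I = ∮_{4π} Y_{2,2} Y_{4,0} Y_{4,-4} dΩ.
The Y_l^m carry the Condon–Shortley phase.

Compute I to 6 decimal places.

m-sum = 2 + 0 − 4 = -2 ≠ 0 ⇒ I = 0

0.000000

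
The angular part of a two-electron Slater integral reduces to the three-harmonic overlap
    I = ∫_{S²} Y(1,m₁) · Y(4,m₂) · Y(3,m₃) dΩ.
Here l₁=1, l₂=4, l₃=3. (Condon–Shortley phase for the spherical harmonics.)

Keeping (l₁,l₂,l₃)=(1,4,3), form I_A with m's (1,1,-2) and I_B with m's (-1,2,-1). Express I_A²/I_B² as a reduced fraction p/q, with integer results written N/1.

1/5

l's match ⇒ only the (l;m) 3-j factors differ between A and B.
A: triangle coeff Δ(1,4,3) = 1/252; Σ_t [0,0]: t=0:+1/240 = 1/240; (3j)²=1/84 [(1 4 3; 1 1 -2)], sign=-1
B: triangle coeff Δ(1,4,3) = 1/252; Σ_t [2,2]: t=2:+1/96 = 1/96; (3j)²=5/84 [(1 4 3; -1 2 -1)], sign=+1
I_A²/I_B² = (1/84)/(5/84) = 1/5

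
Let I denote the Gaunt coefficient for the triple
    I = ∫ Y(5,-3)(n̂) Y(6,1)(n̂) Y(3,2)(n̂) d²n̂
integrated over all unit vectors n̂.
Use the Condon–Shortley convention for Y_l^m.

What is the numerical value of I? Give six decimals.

m-sum 0 ✓  L=14 even ✓  1≤3≤11 ✓
Π(2lᵢ+1) = 11×13×7 = 1001
triangle coeff Δ(5,6,3) = 1/675675
Σ_t [3,5]: t=3:−1/8640 t=4:+1/2304 t=5:−1/8640 = 7/34560
(3j)²=7/429 [(5 6 3; 0 0 0)], sign=-1
Σ_t [6,7]: t=6:+1/17280 t=7:−1/120960 = 1/20160
(3j)²=64/3003 [(5 6 3; -3 1 2)], sign=-1
⇒ 4πI² = 448/1287
I = (+1)√(448/1287/(4π)) = 0.16643505

0.166435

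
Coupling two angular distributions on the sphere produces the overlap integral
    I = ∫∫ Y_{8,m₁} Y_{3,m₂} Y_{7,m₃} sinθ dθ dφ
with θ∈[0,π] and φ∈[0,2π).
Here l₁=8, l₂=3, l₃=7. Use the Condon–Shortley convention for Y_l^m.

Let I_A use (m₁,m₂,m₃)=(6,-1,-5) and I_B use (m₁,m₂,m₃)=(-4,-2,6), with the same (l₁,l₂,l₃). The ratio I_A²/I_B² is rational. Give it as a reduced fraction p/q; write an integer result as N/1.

Shared (l₁,l₂,l₃)=(8,3,7): N and (l;000)² cancel in I_A²/I_B².
A: Δ = 4!·12!·2!/19! = 1/5290740; Racah Σ t=0..2: t=0:+1/348364800 t=1:−1/239500800 t=2:+1/3832012800 = -1/958003200; ⇒ 3j(8 3 7; 6 -1 -5)² = 8/4845, sgn -1
B: Δ = 4!·12!·2!/19! = 1/5290740; Racah Σ t=0..1: t=0:+1/11496038400 t=1:−1/479001600 = -23/11496038400; ⇒ 3j(8 3 7; -4 -2 6)² = 529/81396, sgn +1
I_A²/I_B² = (8/4845)/(529/81396) = 672/2645

672/2645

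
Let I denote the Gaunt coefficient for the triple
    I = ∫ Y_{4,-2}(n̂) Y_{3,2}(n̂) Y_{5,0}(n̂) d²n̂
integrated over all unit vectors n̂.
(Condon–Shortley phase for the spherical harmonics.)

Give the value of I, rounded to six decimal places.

m-sum 0 ✓  L=12 even ✓  1≤5≤7 ✓
Π(2lᵢ+1) = 9×7×11 = 693
triangle coeff Δ(4,3,5) = 1/180180
Σ_t [0,2]: t=0:+1/576 t=1:−1/144 t=2:+1/576 = -1/288
(3j)²=20/1001 [(4 3 5; 0 0 0)], sign=+1
Σ_t [1,2]: t=1:−1/2880 t=2:+1/576 = 1/720
(3j)²=80/3003 [(4 3 5; -2 2 0)], sign=-1
⇒ 4πI² = 4800/13013
I = (-1)√(4800/13013/(4π)) = -0.17132746

-0.171327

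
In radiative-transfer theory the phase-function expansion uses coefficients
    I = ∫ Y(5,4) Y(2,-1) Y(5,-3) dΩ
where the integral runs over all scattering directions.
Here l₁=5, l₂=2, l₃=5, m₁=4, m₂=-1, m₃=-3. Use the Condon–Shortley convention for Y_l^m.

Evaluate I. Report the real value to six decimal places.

m-sum 0 ✓  L=12 even ✓  3≤5≤7 ✓
Π(2lᵢ+1) = 11×5×11 = 605
triangle coeff Δ(5,2,5) = 1/38610
Σ_t [0,2]: t=0:+1/2880 t=1:−1/576 t=2:+1/2880 = -1/960
(3j)²=10/429 [(5 2 5; 0 0 0)], sign=+1
Σ_t [0,1]: t=0:+1/10080 t=1:−1/80640 = 1/11520
(3j)²=49/1430 [(5 2 5; 4 -1 -3)], sign=+1
⇒ 4πI² = 245/507
I = (+1)√(245/507/(4π)) = 0.19609844

0.196098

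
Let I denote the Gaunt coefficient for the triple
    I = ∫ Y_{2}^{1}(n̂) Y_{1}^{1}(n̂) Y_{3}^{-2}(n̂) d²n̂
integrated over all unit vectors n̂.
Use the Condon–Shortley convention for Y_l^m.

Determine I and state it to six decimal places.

0.261169

Rules hold: Σm=0, L=6 even, 1≤3≤3.
N = 5·3·7 = 105
Δ = 0!·4!·2!/7! = 1/105
Racah Σ t=0..0: t=0:+1/4 = 1/4
⇒ 3j(2 1 3; 0 0 0)² = 3/35, sgn -1
Racah Σ t=0..0: t=0:+1/12 = 1/12
⇒ 3j(2 1 3; 1 1 -2)² = 2/21, sgn -1
4πI² = N·(3j₀)²·(3jₘ)² = 6/7
I = +1·√(0.857143/4π) = 0.26116903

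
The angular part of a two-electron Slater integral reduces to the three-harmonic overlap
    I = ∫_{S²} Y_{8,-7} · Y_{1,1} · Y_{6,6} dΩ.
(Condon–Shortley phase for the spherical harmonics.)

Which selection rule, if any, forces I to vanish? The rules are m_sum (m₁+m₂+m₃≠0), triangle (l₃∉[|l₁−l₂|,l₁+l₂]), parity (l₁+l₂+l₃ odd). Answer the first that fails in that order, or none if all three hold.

Σmᵢ = 0  ✓
l₃∈[|l₁−l₂|,l₁+l₂]=[7,9], have l₃=6  ✗
Σlᵢ = 15 ⇒ odd

triangle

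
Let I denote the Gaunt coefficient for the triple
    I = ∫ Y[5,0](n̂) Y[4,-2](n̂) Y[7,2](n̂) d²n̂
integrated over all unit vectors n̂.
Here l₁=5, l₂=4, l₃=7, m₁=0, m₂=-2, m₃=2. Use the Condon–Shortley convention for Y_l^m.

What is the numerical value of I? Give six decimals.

-0.014400

Rules hold: Σm=0, L=16 even, 1≤7≤9.
N = 11·9·15 = 1485
Δ = 2!·8!·6!/17! = 1/6126120
Racah Σ t=0..2: t=0:+1/69120 t=1:−1/20736 t=2:+1/69120 = -1/51840
⇒ 3j(5 4 7; 0 0 0)² = 280/21879, sgn +1
Racah Σ t=0..2: t=0:+1/69120 t=1:−1/69120 t=2:+1/1036800 = 1/1036800
⇒ 3j(5 4 7; 0 -2 2)² = 1/7293, sgn -1
4πI² = N·(3j₀)²·(3jₘ)² = 1400/537251
I = -1·√(0.00260586/4π) = -0.01440026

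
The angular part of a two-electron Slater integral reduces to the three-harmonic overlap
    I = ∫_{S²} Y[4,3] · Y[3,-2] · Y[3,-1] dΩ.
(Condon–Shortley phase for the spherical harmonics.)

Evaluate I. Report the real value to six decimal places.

m-sum 0 ✓  L=10 even ✓  1≤3≤7 ✓
Π(2lᵢ+1) = 9×7×7 = 441
triangle coeff Δ(4,3,3) = 1/34650
Σ_t [1,3]: t=1:−1/72 t=2:+1/16 t=3:−1/72 = 5/144
(3j)²=2/77 [(4 3 3; 0 0 0)], sign=-1
Σ_t [0,1]: t=0:+1/144 t=1:−1/288 = 1/288
(3j)²=1/99 [(4 3 3; 3 -2 -1)], sign=+1
⇒ 4πI² = 14/121
I = (-1)√(14/121/(4π)) = -0.09595473

-0.095955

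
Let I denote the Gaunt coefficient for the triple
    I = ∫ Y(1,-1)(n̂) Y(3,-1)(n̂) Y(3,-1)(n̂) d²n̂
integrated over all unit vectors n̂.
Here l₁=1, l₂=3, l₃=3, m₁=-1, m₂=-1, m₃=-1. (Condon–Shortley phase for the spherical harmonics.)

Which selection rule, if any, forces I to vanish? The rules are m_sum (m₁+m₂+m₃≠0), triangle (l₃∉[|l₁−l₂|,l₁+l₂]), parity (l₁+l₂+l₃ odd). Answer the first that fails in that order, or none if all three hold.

m_sum

m₁+m₂+m₃ = -1 − 1 − 1 = -3  ✗
triangle: |1−3|=2 ≤ l₃=3 ≤ 1+3=4
parity: l₁+l₂+l₃ = 7 is odd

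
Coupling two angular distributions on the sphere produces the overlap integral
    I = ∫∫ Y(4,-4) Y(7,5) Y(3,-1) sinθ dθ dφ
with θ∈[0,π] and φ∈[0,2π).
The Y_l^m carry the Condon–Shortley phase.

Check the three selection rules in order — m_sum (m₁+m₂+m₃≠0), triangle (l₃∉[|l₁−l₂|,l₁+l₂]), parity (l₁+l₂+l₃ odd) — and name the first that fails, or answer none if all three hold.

Σmᵢ = 0  ✓
l₃∈[|l₁−l₂|,l₁+l₂]=[3,11], have l₃=3  ✓
Σlᵢ = 14 ⇒ even  ✓

none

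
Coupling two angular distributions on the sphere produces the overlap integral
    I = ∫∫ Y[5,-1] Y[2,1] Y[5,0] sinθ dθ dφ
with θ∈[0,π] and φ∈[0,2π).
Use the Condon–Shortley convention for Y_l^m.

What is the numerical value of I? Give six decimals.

-0.036166

m-sum 0 ✓  L=12 even ✓  3≤5≤7 ✓
Π(2lᵢ+1) = 11×5×11 = 605
triangle coeff Δ(5,2,5) = 1/38610
Σ_t [0,2]: t=0:+1/2880 t=1:−1/576 t=2:+1/2880 = -1/960
(3j)²=10/429 [(5 2 5; 0 0 0)], sign=+1
Σ_t [1,2]: t=1:−1/1440 t=2:+1/1152 = 1/5760
(3j)²=1/858 [(5 2 5; -1 1 0)], sign=-1
⇒ 4πI² = 25/1521
I = (-1)√(25/1521/(4π)) = -0.03616600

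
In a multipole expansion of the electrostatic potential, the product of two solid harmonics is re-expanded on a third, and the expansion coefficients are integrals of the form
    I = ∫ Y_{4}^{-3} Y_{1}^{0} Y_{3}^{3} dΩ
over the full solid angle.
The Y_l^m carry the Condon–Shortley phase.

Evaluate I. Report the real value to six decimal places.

Checks pass: Σm=0; 8 even; l₃=3∈[3,5].
(2·4+1)(2·1+1)(2·3+1) = 189
Δ: 2! 6! 0! / 9! → 1/252
sum: t=1:−1/36 = -1/36
3j²(4 1 3; 0 0 0) = Δ·Π!·Σ² = 4/63  (sign +1)
sum: t=1:−1/720 = -1/720
3j²(4 1 3; -3 0 3) = Δ·Π!·Σ² = 1/36  (sign -1)
combine: 4πI² = 189·4/63·1/36 = 1/3
take √, sign -1: I = -0.16286750

-0.162868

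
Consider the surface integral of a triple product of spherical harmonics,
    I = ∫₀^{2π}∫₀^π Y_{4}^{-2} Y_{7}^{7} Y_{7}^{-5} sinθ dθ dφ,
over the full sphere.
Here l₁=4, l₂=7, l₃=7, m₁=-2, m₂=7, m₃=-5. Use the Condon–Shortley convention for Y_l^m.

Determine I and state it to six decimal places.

-0.164155

m-sum 0 ✓  L=18 even ✓  3≤7≤11 ✓
Π(2lᵢ+1) = 9×15×15 = 2025
triangle coeff Δ(4,7,7) = 1/58198140
Σ_t [0,4]: t=0:+1/17418240 t=1:−1/622080 t=2:+1/230400 t=3:−1/622080 t=4:+1/17418240 = 1/806400
(3j)²=2268/230945 [(4 7 7; 0 0 0)], sign=-1
Σ_t [4,4]: t=4:+1/348364800 = 1/348364800
(3j)²=11/646 [(4 7 7; -2 7 -5)], sign=+1
⇒ 4πI² = 459270/1356277
I = (-1)√(459270/1356277/(4π)) = -0.16415530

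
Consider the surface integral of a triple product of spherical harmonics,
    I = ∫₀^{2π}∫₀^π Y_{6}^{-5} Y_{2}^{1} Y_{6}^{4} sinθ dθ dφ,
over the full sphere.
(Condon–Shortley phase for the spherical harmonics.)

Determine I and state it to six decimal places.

-0.197649

Checks pass: Σm=0; 14 even; l₃=6∈[4,8].
(2·6+1)(2·2+1)(2·6+1) = 845
Δ: 2! 10! 2! / 15! → 1/90090
sum: t=0:+1/69120 t=1:−1/14400 t=2:+1/69120 = -7/172800
3j²(6 2 6; 0 0 0) = Δ·Π!·Σ² = 14/715  (sign -1)
sum: t=1:−1/7257600 t=2:+1/725760 = 1/806400
3j²(6 2 6; -5 1 4) = Δ·Π!·Σ² = 27/910  (sign +1)
combine: 4πI² = 845·14/715·27/910 = 27/55
take √, sign -1: I = -0.19764945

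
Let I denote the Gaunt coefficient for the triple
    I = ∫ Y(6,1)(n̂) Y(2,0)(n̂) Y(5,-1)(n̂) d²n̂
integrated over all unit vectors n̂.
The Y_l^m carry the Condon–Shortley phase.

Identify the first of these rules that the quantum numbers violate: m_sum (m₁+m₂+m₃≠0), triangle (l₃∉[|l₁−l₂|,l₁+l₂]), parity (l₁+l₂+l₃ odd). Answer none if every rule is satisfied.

azimuthal sum: 1 + 0 − 1 = 0  ✓
4 ≤ 5 ≤ 8 (triangle on l)  ✓
L = 6 + 2 + 5 = 13 (odd)  ✗

parity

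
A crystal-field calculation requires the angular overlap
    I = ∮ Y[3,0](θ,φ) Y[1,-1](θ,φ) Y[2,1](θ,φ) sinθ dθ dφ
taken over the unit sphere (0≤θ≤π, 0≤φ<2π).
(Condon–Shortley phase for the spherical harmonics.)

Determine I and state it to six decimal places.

0.143048

m-sum 0 ✓  L=6 even ✓  2≤2≤4 ✓
Π(2lᵢ+1) = 7×3×5 = 105
triangle coeff Δ(3,1,2) = 1/105
Σ_t [1,1]: t=1:−1/4 = -1/4
(3j)²=3/35 [(3 1 2; 0 0 0)], sign=-1
Σ_t [0,0]: t=0:+1/12 = 1/12
(3j)²=1/35 [(3 1 2; 0 -1 1)], sign=-1
⇒ 4πI² = 9/35
I = (+1)√(9/35/(4π)) = 0.14304817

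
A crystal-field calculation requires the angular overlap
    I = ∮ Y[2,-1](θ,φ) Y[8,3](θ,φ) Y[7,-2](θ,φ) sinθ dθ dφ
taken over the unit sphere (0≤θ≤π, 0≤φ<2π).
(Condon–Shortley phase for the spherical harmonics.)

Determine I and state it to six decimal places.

L=17 odd ⇒ parity kills the (l;000) factor ⇒ I = 0

0.000000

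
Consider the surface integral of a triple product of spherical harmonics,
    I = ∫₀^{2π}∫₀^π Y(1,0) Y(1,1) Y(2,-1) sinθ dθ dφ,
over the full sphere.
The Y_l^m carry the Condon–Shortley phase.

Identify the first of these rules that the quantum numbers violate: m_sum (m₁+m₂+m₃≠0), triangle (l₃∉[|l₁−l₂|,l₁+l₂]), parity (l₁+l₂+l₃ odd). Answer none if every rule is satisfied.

none

m₁+m₂+m₃ = 0 + 1 − 1 = 0  ✓
triangle: |1−1|=0 ≤ l₃=2 ≤ 1+1=2  ✓
parity: l₁+l₂+l₃ = 4 is even  ✓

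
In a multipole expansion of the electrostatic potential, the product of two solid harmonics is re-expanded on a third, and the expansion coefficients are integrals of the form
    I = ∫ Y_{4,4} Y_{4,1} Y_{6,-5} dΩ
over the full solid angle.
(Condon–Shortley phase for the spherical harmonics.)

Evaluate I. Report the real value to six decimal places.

m-sum 0 ✓  L=14 even ✓  0≤6≤8 ✓
Π(2lᵢ+1) = 9×9×13 = 1053
triangle coeff Δ(4,4,6) = 1/1261260
Σ_t [0,2]: t=0:+1/4608 t=1:−1/1296 t=2:+1/4608 = -7/20736
(3j)²=20/1287 [(4 4 6; 0 0 0)], sign=-1
Σ_t [0,0]: t=0:+1/172800 = 1/172800
(3j)²=2/65 [(4 4 6; 4 1 -5)], sign=-1
⇒ 4πI² = 72/143
I = (+1)√(72/143/(4π)) = 0.20016738

0.200167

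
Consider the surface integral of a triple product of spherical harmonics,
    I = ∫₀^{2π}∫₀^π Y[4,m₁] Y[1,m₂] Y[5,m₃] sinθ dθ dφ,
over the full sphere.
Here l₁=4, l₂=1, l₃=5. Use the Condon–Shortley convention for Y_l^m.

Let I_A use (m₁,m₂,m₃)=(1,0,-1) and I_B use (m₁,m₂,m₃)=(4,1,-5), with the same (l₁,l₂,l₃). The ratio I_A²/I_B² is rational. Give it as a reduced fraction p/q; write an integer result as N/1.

8/15

Same 4,1,5: normalisation and zero-m 3j drop out of the ratio.
A: Δ: 0! 8! 2! / 11! → 1/495; sum: t=0:+1/720 = 1/720; 3j²(4 1 5; 1 0 -1) = Δ·Π!·Σ² = 8/165  (sign +1)
B: Δ: 0! 8! 2! / 11! → 1/495; sum: t=0:+1/80640 = 1/80640; 3j²(4 1 5; 4 1 -5) = Δ·Π!·Σ² = 1/11  (sign +1)
I_A²/I_B² = (8/165)/(1/11) = 8/15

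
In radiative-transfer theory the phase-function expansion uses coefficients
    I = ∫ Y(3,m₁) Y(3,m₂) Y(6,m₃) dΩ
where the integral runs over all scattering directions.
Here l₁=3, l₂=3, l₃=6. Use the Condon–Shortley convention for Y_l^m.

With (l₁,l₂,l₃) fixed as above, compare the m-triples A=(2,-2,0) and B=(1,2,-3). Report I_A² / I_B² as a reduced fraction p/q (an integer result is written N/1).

2/21

Shared (l₁,l₂,l₃)=(3,3,6): N and (l;000)² cancel in I_A²/I_B².
A: Δ = 0!·6!·6!/13! = 1/12012; Racah Σ t=0..0: t=0:+1/14400 = 1/14400; ⇒ 3j(3 3 6; 2 -2 0)² = 3/1001, sgn +1
B: Δ = 0!·6!·6!/13! = 1/12012; Racah Σ t=0..0: t=0:+1/5760 = 1/5760; ⇒ 3j(3 3 6; 1 2 -3)² = 9/286, sgn -1
I_A²/I_B² = (3/1001)/(9/286) = 2/21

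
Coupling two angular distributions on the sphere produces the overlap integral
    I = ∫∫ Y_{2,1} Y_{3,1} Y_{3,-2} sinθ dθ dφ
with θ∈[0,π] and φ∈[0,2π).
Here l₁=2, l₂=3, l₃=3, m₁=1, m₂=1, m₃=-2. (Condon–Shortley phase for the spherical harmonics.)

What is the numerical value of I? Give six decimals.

Checks pass: Σm=0; 8 even; l₃=3∈[1,5].
(2·2+1)(2·3+1)(2·3+1) = 245
Δ: 2! 2! 4! / 9! → 1/3780
sum: t=0:+1/24 t=1:−1/4 t=2:+1/24 = -1/6
3j²(2 3 3; 0 0 0) = Δ·Π!·Σ² = 4/105  (sign +1)
sum: t=0:+1/48 t=1:−1/12 = -1/16
3j²(2 3 3; 1 1 -2) = Δ·Π!·Σ² = 1/28  (sign +1)
combine: 4πI² = 245·4/105·1/28 = 1/3
take √, sign +1: I = 0.16286750

0.162868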